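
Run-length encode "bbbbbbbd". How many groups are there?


Input: bbbbbbbd
Scanning for consecutive runs:
  Group 1: 'b' x 7 (positions 0-6)
  Group 2: 'd' x 1 (positions 7-7)
Total groups: 2

2


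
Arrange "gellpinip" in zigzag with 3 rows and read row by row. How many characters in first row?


Zigzag "gellpinip" into 3 rows:
Placing characters:
  'g' => row 0
  'e' => row 1
  'l' => row 2
  'l' => row 1
  'p' => row 0
  'i' => row 1
  'n' => row 2
  'i' => row 1
  'p' => row 0
Rows:
  Row 0: "gpp"
  Row 1: "elii"
  Row 2: "ln"
First row length: 3

3


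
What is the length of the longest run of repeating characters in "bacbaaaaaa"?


Input: "bacbaaaaaa"
Scanning for longest run:
  Position 1 ('a'): new char, reset run to 1
  Position 2 ('c'): new char, reset run to 1
  Position 3 ('b'): new char, reset run to 1
  Position 4 ('a'): new char, reset run to 1
  Position 5 ('a'): continues run of 'a', length=2
  Position 6 ('a'): continues run of 'a', length=3
  Position 7 ('a'): continues run of 'a', length=4
  Position 8 ('a'): continues run of 'a', length=5
  Position 9 ('a'): continues run of 'a', length=6
Longest run: 'a' with length 6

6


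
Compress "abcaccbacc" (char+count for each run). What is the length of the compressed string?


Input: abcaccbacc
Runs:
  'a' x 1 => "a1"
  'b' x 1 => "b1"
  'c' x 1 => "c1"
  'a' x 1 => "a1"
  'c' x 2 => "c2"
  'b' x 1 => "b1"
  'a' x 1 => "a1"
  'c' x 2 => "c2"
Compressed: "a1b1c1a1c2b1a1c2"
Compressed length: 16

16


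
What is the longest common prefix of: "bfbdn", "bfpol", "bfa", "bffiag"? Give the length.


Words: bfbdn, bfpol, bfa, bffiag
  Position 0: all 'b' => match
  Position 1: all 'f' => match
  Position 2: ('b', 'p', 'a', 'f') => mismatch, stop
LCP = "bf" (length 2)

2


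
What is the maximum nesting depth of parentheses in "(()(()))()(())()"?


Input: "(()(()))()(())()"
Tracking depth:
  Position 0 '(': depth becomes 1
  Position 1 '(': depth becomes 2
  Position 2 ')': depth becomes 1
  Position 3 '(': depth becomes 2
  Position 4 '(': depth becomes 3
  Position 5 ')': depth becomes 2
  Position 6 ')': depth becomes 1
  Position 7 ')': depth becomes 0
  Position 8 '(': depth becomes 1
  Position 9 ')': depth becomes 0
  Position 10 '(': depth becomes 1
  Position 11 '(': depth becomes 2
  Position 12 ')': depth becomes 1
  Position 13 ')': depth becomes 0
  Position 14 '(': depth becomes 1
  Position 15 ')': depth becomes 0
Maximum depth reached: 3

3


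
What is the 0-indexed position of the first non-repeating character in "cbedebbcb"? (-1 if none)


Input: cbedebbcb
Character frequencies:
  'b': 4
  'c': 2
  'd': 1
  'e': 2
Scanning left to right for freq == 1:
  Position 0 ('c'): freq=2, skip
  Position 1 ('b'): freq=4, skip
  Position 2 ('e'): freq=2, skip
  Position 3 ('d'): unique! => answer = 3

3


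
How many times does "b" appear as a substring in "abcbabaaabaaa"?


Searching for "b" in "abcbabaaabaaa"
Scanning each position:
  Position 0: "a" => no
  Position 1: "b" => MATCH
  Position 2: "c" => no
  Position 3: "b" => MATCH
  Position 4: "a" => no
  Position 5: "b" => MATCH
  Position 6: "a" => no
  Position 7: "a" => no
  Position 8: "a" => no
  Position 9: "b" => MATCH
  Position 10: "a" => no
  Position 11: "a" => no
  Position 12: "a" => no
Total occurrences: 4

4


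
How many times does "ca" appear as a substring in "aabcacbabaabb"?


Searching for "ca" in "aabcacbabaabb"
Scanning each position:
  Position 0: "aa" => no
  Position 1: "ab" => no
  Position 2: "bc" => no
  Position 3: "ca" => MATCH
  Position 4: "ac" => no
  Position 5: "cb" => no
  Position 6: "ba" => no
  Position 7: "ab" => no
  Position 8: "ba" => no
  Position 9: "aa" => no
  Position 10: "ab" => no
  Position 11: "bb" => no
Total occurrences: 1

1


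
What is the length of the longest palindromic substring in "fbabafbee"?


Input: "fbabafbee"
Checking substrings for palindromes:
  [1:4] "bab" (len 3) => palindrome
  [2:5] "aba" (len 3) => palindrome
  [7:9] "ee" (len 2) => palindrome
Longest palindromic substring: "bab" with length 3

3


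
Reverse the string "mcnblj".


Input: mcnblj
Reading characters right to left:
  Position 5: 'j'
  Position 4: 'l'
  Position 3: 'b'
  Position 2: 'n'
  Position 1: 'c'
  Position 0: 'm'
Reversed: jlbncm

jlbncm


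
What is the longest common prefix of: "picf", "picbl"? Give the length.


Words: picf, picbl
  Position 0: all 'p' => match
  Position 1: all 'i' => match
  Position 2: all 'c' => match
  Position 3: ('f', 'b') => mismatch, stop
LCP = "pic" (length 3)

3


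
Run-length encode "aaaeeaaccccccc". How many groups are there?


Input: aaaeeaaccccccc
Scanning for consecutive runs:
  Group 1: 'a' x 3 (positions 0-2)
  Group 2: 'e' x 2 (positions 3-4)
  Group 3: 'a' x 2 (positions 5-6)
  Group 4: 'c' x 7 (positions 7-13)
Total groups: 4

4


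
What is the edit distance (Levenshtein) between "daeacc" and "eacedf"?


Computing edit distance: "daeacc" -> "eacedf"
DP table:
           e    a    c    e    d    f
      0    1    2    3    4    5    6
  d   1    1    2    3    4    4    5
  a   2    2    1    2    3    4    5
  e   3    2    2    2    2    3    4
  a   4    3    2    3    3    3    4
  c   5    4    3    2    3    4    4
  c   6    5    4    3    3    4    5
Edit distance = dp[6][6] = 5

5


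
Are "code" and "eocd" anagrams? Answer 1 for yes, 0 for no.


Strings: "code", "eocd"
Sorted first:  cdeo
Sorted second: cdeo
Sorted forms match => anagrams

1


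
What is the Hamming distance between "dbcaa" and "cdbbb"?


Comparing "dbcaa" and "cdbbb" position by position:
  Position 0: 'd' vs 'c' => differ
  Position 1: 'b' vs 'd' => differ
  Position 2: 'c' vs 'b' => differ
  Position 3: 'a' vs 'b' => differ
  Position 4: 'a' vs 'b' => differ
Total differences (Hamming distance): 5

5


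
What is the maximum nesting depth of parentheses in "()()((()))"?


Input: "()()((()))"
Tracking depth:
  Position 0 '(': depth becomes 1
  Position 1 ')': depth becomes 0
  Position 2 '(': depth becomes 1
  Position 3 ')': depth becomes 0
  Position 4 '(': depth becomes 1
  Position 5 '(': depth becomes 2
  Position 6 '(': depth becomes 3
  Position 7 ')': depth becomes 2
  Position 8 ')': depth becomes 1
  Position 9 ')': depth becomes 0
Maximum depth reached: 3

3


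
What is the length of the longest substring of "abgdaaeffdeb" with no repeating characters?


Input: "abgdaaeffdeb"
Sliding window (track last position of each char):
  Position 0 ('a'): window [0,0] length 1 -- new best
  Position 1 ('b'): window [0,1] length 2 -- new best
  Position 2 ('g'): window [0,2] length 3 -- new best
  Position 3 ('d'): window [0,3] length 4 -- new best
  Position 4 ('a'): repeat (last at 0), move window start to 1
  Position 4 ('a'): window [1,4] length 4
  Position 5 ('a'): repeat (last at 4), move window start to 5
  Position 5 ('a'): window [5,5] length 1
  Position 6 ('e'): window [5,6] length 2
  Position 7 ('f'): window [5,7] length 3
  Position 8 ('f'): repeat (last at 7), move window start to 8
  Position 8 ('f'): window [8,8] length 1
  Position 9 ('d'): window [8,9] length 2
  Position 10 ('e'): window [8,10] length 3
  Position 11 ('b'): window [8,11] length 4
Longest substring with no repeats: "abgd" with length 4

4


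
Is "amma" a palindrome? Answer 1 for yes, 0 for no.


Input: amma
Reversed: amma
  Compare pos 0 ('a') with pos 3 ('a'): match
  Compare pos 1 ('m') with pos 2 ('m'): match
Result: palindrome

1


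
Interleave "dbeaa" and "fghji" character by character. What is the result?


Interleaving "dbeaa" and "fghji":
  Position 0: 'd' from first, 'f' from second => "df"
  Position 1: 'b' from first, 'g' from second => "bg"
  Position 2: 'e' from first, 'h' from second => "eh"
  Position 3: 'a' from first, 'j' from second => "aj"
  Position 4: 'a' from first, 'i' from second => "ai"
Result: dfbgehajai

dfbgehajai


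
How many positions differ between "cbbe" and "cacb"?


Comparing "cbbe" and "cacb" position by position:
  Position 0: 'c' vs 'c' => same
  Position 1: 'b' vs 'a' => DIFFER
  Position 2: 'b' vs 'c' => DIFFER
  Position 3: 'e' vs 'b' => DIFFER
Positions that differ: 3

3


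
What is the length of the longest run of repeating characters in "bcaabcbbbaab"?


Input: "bcaabcbbbaab"
Scanning for longest run:
  Position 1 ('c'): new char, reset run to 1
  Position 2 ('a'): new char, reset run to 1
  Position 3 ('a'): continues run of 'a', length=2
  Position 4 ('b'): new char, reset run to 1
  Position 5 ('c'): new char, reset run to 1
  Position 6 ('b'): new char, reset run to 1
  Position 7 ('b'): continues run of 'b', length=2
  Position 8 ('b'): continues run of 'b', length=3
  Position 9 ('a'): new char, reset run to 1
  Position 10 ('a'): continues run of 'a', length=2
  Position 11 ('b'): new char, reset run to 1
Longest run: 'b' with length 3

3


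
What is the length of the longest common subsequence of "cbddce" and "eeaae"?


LCS of "cbddce" and "eeaae"
DP table:
           e    e    a    a    e
      0    0    0    0    0    0
  c   0    0    0    0    0    0
  b   0    0    0    0    0    0
  d   0    0    0    0    0    0
  d   0    0    0    0    0    0
  c   0    0    0    0    0    0
  e   0    1    1    1    1    1
LCS length = dp[6][5] = 1

1


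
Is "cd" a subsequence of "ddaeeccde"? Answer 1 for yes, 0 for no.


Check if "cd" is a subsequence of "ddaeeccde"
Greedy scan:
  Position 0 ('d'): no match needed
  Position 1 ('d'): no match needed
  Position 2 ('a'): no match needed
  Position 3 ('e'): no match needed
  Position 4 ('e'): no match needed
  Position 5 ('c'): matches sub[0] = 'c'
  Position 6 ('c'): no match needed
  Position 7 ('d'): matches sub[1] = 'd'
  Position 8 ('e'): no match needed
All 2 characters matched => is a subsequence

1


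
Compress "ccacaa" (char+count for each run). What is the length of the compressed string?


Input: ccacaa
Runs:
  'c' x 2 => "c2"
  'a' x 1 => "a1"
  'c' x 1 => "c1"
  'a' x 2 => "a2"
Compressed: "c2a1c1a2"
Compressed length: 8

8


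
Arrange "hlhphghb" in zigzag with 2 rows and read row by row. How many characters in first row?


Zigzag "hlhphghb" into 2 rows:
Placing characters:
  'h' => row 0
  'l' => row 1
  'h' => row 0
  'p' => row 1
  'h' => row 0
  'g' => row 1
  'h' => row 0
  'b' => row 1
Rows:
  Row 0: "hhhh"
  Row 1: "lpgb"
First row length: 4

4


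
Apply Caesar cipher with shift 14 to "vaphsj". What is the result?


Caesar cipher: shift "vaphsj" by 14
  'v' (pos 21) + 14 = pos 9 = 'j'
  'a' (pos 0) + 14 = pos 14 = 'o'
  'p' (pos 15) + 14 = pos 3 = 'd'
  'h' (pos 7) + 14 = pos 21 = 'v'
  's' (pos 18) + 14 = pos 6 = 'g'
  'j' (pos 9) + 14 = pos 23 = 'x'
Result: jodvgx

jodvgx


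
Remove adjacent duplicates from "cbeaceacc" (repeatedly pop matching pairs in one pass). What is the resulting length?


Input: cbeaceacc
Stack-based adjacent duplicate removal:
  Read 'c': push. Stack: c
  Read 'b': push. Stack: cb
  Read 'e': push. Stack: cbe
  Read 'a': push. Stack: cbea
  Read 'c': push. Stack: cbeac
  Read 'e': push. Stack: cbeace
  Read 'a': push. Stack: cbeacea
  Read 'c': push. Stack: cbeaceac
  Read 'c': matches stack top 'c' => pop. Stack: cbeacea
Final stack: "cbeacea" (length 7)

7


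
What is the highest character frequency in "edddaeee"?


Input: edddaeee
Character counts:
  'a': 1
  'd': 3
  'e': 4
Maximum frequency: 4

4


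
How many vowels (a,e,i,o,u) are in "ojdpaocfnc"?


Input: ojdpaocfnc
Checking each character:
  'o' at position 0: vowel (running total: 1)
  'j' at position 1: consonant
  'd' at position 2: consonant
  'p' at position 3: consonant
  'a' at position 4: vowel (running total: 2)
  'o' at position 5: vowel (running total: 3)
  'c' at position 6: consonant
  'f' at position 7: consonant
  'n' at position 8: consonant
  'c' at position 9: consonant
Total vowels: 3

3


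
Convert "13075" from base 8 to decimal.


Input: "13075" in base 8
Positional expansion:
  Digit '1' (value 1) x 8^4 = 4096
  Digit '3' (value 3) x 8^3 = 1536
  Digit '0' (value 0) x 8^2 = 0
  Digit '7' (value 7) x 8^1 = 56
  Digit '5' (value 5) x 8^0 = 5
Sum = 5693

5693


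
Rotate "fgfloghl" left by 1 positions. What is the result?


Input: "fgfloghl", rotate left by 1
First 1 characters: "f"
Remaining characters: "gfloghl"
Concatenate remaining + first: "gfloghl" + "f" = "gfloghlf"

gfloghlf


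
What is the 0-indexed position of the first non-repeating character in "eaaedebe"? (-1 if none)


Input: eaaedebe
Character frequencies:
  'a': 2
  'b': 1
  'd': 1
  'e': 4
Scanning left to right for freq == 1:
  Position 0 ('e'): freq=4, skip
  Position 1 ('a'): freq=2, skip
  Position 2 ('a'): freq=2, skip
  Position 3 ('e'): freq=4, skip
  Position 4 ('d'): unique! => answer = 4

4


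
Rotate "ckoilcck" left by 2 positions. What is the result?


Input: "ckoilcck", rotate left by 2
First 2 characters: "ck"
Remaining characters: "oilcck"
Concatenate remaining + first: "oilcck" + "ck" = "oilcckck"

oilcckck


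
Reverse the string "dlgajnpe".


Input: dlgajnpe
Reading characters right to left:
  Position 7: 'e'
  Position 6: 'p'
  Position 5: 'n'
  Position 4: 'j'
  Position 3: 'a'
  Position 2: 'g'
  Position 1: 'l'
  Position 0: 'd'
Reversed: epnjagld

epnjagld


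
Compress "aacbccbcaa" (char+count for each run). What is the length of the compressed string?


Input: aacbccbcaa
Runs:
  'a' x 2 => "a2"
  'c' x 1 => "c1"
  'b' x 1 => "b1"
  'c' x 2 => "c2"
  'b' x 1 => "b1"
  'c' x 1 => "c1"
  'a' x 2 => "a2"
Compressed: "a2c1b1c2b1c1a2"
Compressed length: 14

14


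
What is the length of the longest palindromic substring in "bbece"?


Input: "bbece"
Checking substrings for palindromes:
  [2:5] "ece" (len 3) => palindrome
  [0:2] "bb" (len 2) => palindrome
Longest palindromic substring: "ece" with length 3

3


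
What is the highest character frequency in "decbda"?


Input: decbda
Character counts:
  'a': 1
  'b': 1
  'c': 1
  'd': 2
  'e': 1
Maximum frequency: 2

2


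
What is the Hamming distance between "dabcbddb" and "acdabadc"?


Comparing "dabcbddb" and "acdabadc" position by position:
  Position 0: 'd' vs 'a' => differ
  Position 1: 'a' vs 'c' => differ
  Position 2: 'b' vs 'd' => differ
  Position 3: 'c' vs 'a' => differ
  Position 4: 'b' vs 'b' => same
  Position 5: 'd' vs 'a' => differ
  Position 6: 'd' vs 'd' => same
  Position 7: 'b' vs 'c' => differ
Total differences (Hamming distance): 6

6


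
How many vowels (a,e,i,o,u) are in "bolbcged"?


Input: bolbcged
Checking each character:
  'b' at position 0: consonant
  'o' at position 1: vowel (running total: 1)
  'l' at position 2: consonant
  'b' at position 3: consonant
  'c' at position 4: consonant
  'g' at position 5: consonant
  'e' at position 6: vowel (running total: 2)
  'd' at position 7: consonant
Total vowels: 2

2


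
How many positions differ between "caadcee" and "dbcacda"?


Comparing "caadcee" and "dbcacda" position by position:
  Position 0: 'c' vs 'd' => DIFFER
  Position 1: 'a' vs 'b' => DIFFER
  Position 2: 'a' vs 'c' => DIFFER
  Position 3: 'd' vs 'a' => DIFFER
  Position 4: 'c' vs 'c' => same
  Position 5: 'e' vs 'd' => DIFFER
  Position 6: 'e' vs 'a' => DIFFER
Positions that differ: 6

6


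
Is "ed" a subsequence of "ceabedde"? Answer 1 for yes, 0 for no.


Check if "ed" is a subsequence of "ceabedde"
Greedy scan:
  Position 0 ('c'): no match needed
  Position 1 ('e'): matches sub[0] = 'e'
  Position 2 ('a'): no match needed
  Position 3 ('b'): no match needed
  Position 4 ('e'): no match needed
  Position 5 ('d'): matches sub[1] = 'd'
  Position 6 ('d'): no match needed
  Position 7 ('e'): no match needed
All 2 characters matched => is a subsequence

1


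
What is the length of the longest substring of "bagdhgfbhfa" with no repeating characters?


Input: "bagdhgfbhfa"
Sliding window (track last position of each char):
  Position 0 ('b'): window [0,0] length 1 -- new best
  Position 1 ('a'): window [0,1] length 2 -- new best
  Position 2 ('g'): window [0,2] length 3 -- new best
  Position 3 ('d'): window [0,3] length 4 -- new best
  Position 4 ('h'): window [0,4] length 5 -- new best
  Position 5 ('g'): repeat (last at 2), move window start to 3
  Position 5 ('g'): window [3,5] length 3
  Position 6 ('f'): window [3,6] length 4
  Position 7 ('b'): window [3,7] length 5
  Position 8 ('h'): repeat (last at 4), move window start to 5
  Position 8 ('h'): window [5,8] length 4
  Position 9 ('f'): repeat (last at 6), move window start to 7
  Position 9 ('f'): window [7,9] length 3
  Position 10 ('a'): window [7,10] length 4
Longest substring with no repeats: "bagdh" with length 5

5


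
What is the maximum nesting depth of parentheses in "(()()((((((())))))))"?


Input: "(()()((((((())))))))"
Tracking depth:
  Position 0 '(': depth becomes 1
  Position 1 '(': depth becomes 2
  Position 2 ')': depth becomes 1
  Position 3 '(': depth becomes 2
  Position 4 ')': depth becomes 1
  Position 5 '(': depth becomes 2
  Position 6 '(': depth becomes 3
  Position 7 '(': depth becomes 4
  Position 8 '(': depth becomes 5
  Position 9 '(': depth becomes 6
  Position 10 '(': depth becomes 7
  Position 11 '(': depth becomes 8
  Position 12 ')': depth becomes 7
  Position 13 ')': depth becomes 6
  Position 14 ')': depth becomes 5
  Position 15 ')': depth becomes 4
  Position 16 ')': depth becomes 3
  Position 17 ')': depth becomes 2
  Position 18 ')': depth becomes 1
  Position 19 ')': depth becomes 0
Maximum depth reached: 8

8


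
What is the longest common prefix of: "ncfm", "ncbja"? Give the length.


Words: ncfm, ncbja
  Position 0: all 'n' => match
  Position 1: all 'c' => match
  Position 2: ('f', 'b') => mismatch, stop
LCP = "nc" (length 2)

2


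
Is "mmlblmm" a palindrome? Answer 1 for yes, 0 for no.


Input: mmlblmm
Reversed: mmlblmm
  Compare pos 0 ('m') with pos 6 ('m'): match
  Compare pos 1 ('m') with pos 5 ('m'): match
  Compare pos 2 ('l') with pos 4 ('l'): match
Result: palindrome

1


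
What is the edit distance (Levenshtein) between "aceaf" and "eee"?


Computing edit distance: "aceaf" -> "eee"
DP table:
           e    e    e
      0    1    2    3
  a   1    1    2    3
  c   2    2    2    3
  e   3    2    2    2
  a   4    3    3    3
  f   5    4    4    4
Edit distance = dp[5][3] = 4

4


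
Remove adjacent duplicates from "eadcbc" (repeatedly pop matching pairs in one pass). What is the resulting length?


Input: eadcbc
Stack-based adjacent duplicate removal:
  Read 'e': push. Stack: e
  Read 'a': push. Stack: ea
  Read 'd': push. Stack: ead
  Read 'c': push. Stack: eadc
  Read 'b': push. Stack: eadcb
  Read 'c': push. Stack: eadcbc
Final stack: "eadcbc" (length 6)

6


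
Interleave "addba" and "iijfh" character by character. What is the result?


Interleaving "addba" and "iijfh":
  Position 0: 'a' from first, 'i' from second => "ai"
  Position 1: 'd' from first, 'i' from second => "di"
  Position 2: 'd' from first, 'j' from second => "dj"
  Position 3: 'b' from first, 'f' from second => "bf"
  Position 4: 'a' from first, 'h' from second => "ah"
Result: aididjbfah

aididjbfah


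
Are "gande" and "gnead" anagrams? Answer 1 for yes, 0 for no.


Strings: "gande", "gnead"
Sorted first:  adegn
Sorted second: adegn
Sorted forms match => anagrams

1


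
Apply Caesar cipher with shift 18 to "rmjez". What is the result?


Caesar cipher: shift "rmjez" by 18
  'r' (pos 17) + 18 = pos 9 = 'j'
  'm' (pos 12) + 18 = pos 4 = 'e'
  'j' (pos 9) + 18 = pos 1 = 'b'
  'e' (pos 4) + 18 = pos 22 = 'w'
  'z' (pos 25) + 18 = pos 17 = 'r'
Result: jebwr

jebwr


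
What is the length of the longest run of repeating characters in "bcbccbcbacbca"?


Input: "bcbccbcbacbca"
Scanning for longest run:
  Position 1 ('c'): new char, reset run to 1
  Position 2 ('b'): new char, reset run to 1
  Position 3 ('c'): new char, reset run to 1
  Position 4 ('c'): continues run of 'c', length=2
  Position 5 ('b'): new char, reset run to 1
  Position 6 ('c'): new char, reset run to 1
  Position 7 ('b'): new char, reset run to 1
  Position 8 ('a'): new char, reset run to 1
  Position 9 ('c'): new char, reset run to 1
  Position 10 ('b'): new char, reset run to 1
  Position 11 ('c'): new char, reset run to 1
  Position 12 ('a'): new char, reset run to 1
Longest run: 'c' with length 2

2


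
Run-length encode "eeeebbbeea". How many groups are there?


Input: eeeebbbeea
Scanning for consecutive runs:
  Group 1: 'e' x 4 (positions 0-3)
  Group 2: 'b' x 3 (positions 4-6)
  Group 3: 'e' x 2 (positions 7-8)
  Group 4: 'a' x 1 (positions 9-9)
Total groups: 4

4


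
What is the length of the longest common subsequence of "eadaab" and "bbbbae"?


LCS of "eadaab" and "bbbbae"
DP table:
           b    b    b    b    a    e
      0    0    0    0    0    0    0
  e   0    0    0    0    0    0    1
  a   0    0    0    0    0    1    1
  d   0    0    0    0    0    1    1
  a   0    0    0    0    0    1    1
  a   0    0    0    0    0    1    1
  b   0    1    1    1    1    1    1
LCS length = dp[6][6] = 1

1


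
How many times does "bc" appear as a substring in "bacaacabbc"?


Searching for "bc" in "bacaacabbc"
Scanning each position:
  Position 0: "ba" => no
  Position 1: "ac" => no
  Position 2: "ca" => no
  Position 3: "aa" => no
  Position 4: "ac" => no
  Position 5: "ca" => no
  Position 6: "ab" => no
  Position 7: "bb" => no
  Position 8: "bc" => MATCH
Total occurrences: 1

1


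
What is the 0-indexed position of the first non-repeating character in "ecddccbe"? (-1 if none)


Input: ecddccbe
Character frequencies:
  'b': 1
  'c': 3
  'd': 2
  'e': 2
Scanning left to right for freq == 1:
  Position 0 ('e'): freq=2, skip
  Position 1 ('c'): freq=3, skip
  Position 2 ('d'): freq=2, skip
  Position 3 ('d'): freq=2, skip
  Position 4 ('c'): freq=3, skip
  Position 5 ('c'): freq=3, skip
  Position 6 ('b'): unique! => answer = 6

6


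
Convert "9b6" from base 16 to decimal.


Input: "9b6" in base 16
Positional expansion:
  Digit '9' (value 9) x 16^2 = 2304
  Digit 'b' (value 11) x 16^1 = 176
  Digit '6' (value 6) x 16^0 = 6
Sum = 2486

2486


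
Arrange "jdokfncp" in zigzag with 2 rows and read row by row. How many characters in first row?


Zigzag "jdokfncp" into 2 rows:
Placing characters:
  'j' => row 0
  'd' => row 1
  'o' => row 0
  'k' => row 1
  'f' => row 0
  'n' => row 1
  'c' => row 0
  'p' => row 1
Rows:
  Row 0: "jofc"
  Row 1: "dknp"
First row length: 4

4


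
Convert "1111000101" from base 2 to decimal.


Input: "1111000101" in base 2
Positional expansion:
  Digit '1' (value 1) x 2^9 = 512
  Digit '1' (value 1) x 2^8 = 256
  Digit '1' (value 1) x 2^7 = 128
  Digit '1' (value 1) x 2^6 = 64
  Digit '0' (value 0) x 2^5 = 0
  Digit '0' (value 0) x 2^4 = 0
  Digit '0' (value 0) x 2^3 = 0
  Digit '1' (value 1) x 2^2 = 4
  Digit '0' (value 0) x 2^1 = 0
  Digit '1' (value 1) x 2^0 = 1
Sum = 965

965


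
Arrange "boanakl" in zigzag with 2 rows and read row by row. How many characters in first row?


Zigzag "boanakl" into 2 rows:
Placing characters:
  'b' => row 0
  'o' => row 1
  'a' => row 0
  'n' => row 1
  'a' => row 0
  'k' => row 1
  'l' => row 0
Rows:
  Row 0: "baal"
  Row 1: "onk"
First row length: 4

4


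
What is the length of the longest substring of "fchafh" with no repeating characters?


Input: "fchafh"
Sliding window (track last position of each char):
  Position 0 ('f'): window [0,0] length 1 -- new best
  Position 1 ('c'): window [0,1] length 2 -- new best
  Position 2 ('h'): window [0,2] length 3 -- new best
  Position 3 ('a'): window [0,3] length 4 -- new best
  Position 4 ('f'): repeat (last at 0), move window start to 1
  Position 4 ('f'): window [1,4] length 4
  Position 5 ('h'): repeat (last at 2), move window start to 3
  Position 5 ('h'): window [3,5] length 3
Longest substring with no repeats: "fcha" with length 4

4


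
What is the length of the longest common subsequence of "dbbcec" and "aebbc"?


LCS of "dbbcec" and "aebbc"
DP table:
           a    e    b    b    c
      0    0    0    0    0    0
  d   0    0    0    0    0    0
  b   0    0    0    1    1    1
  b   0    0    0    1    2    2
  c   0    0    0    1    2    3
  e   0    0    1    1    2    3
  c   0    0    1    1    2    3
LCS length = dp[6][5] = 3

3


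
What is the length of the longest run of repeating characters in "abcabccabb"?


Input: "abcabccabb"
Scanning for longest run:
  Position 1 ('b'): new char, reset run to 1
  Position 2 ('c'): new char, reset run to 1
  Position 3 ('a'): new char, reset run to 1
  Position 4 ('b'): new char, reset run to 1
  Position 5 ('c'): new char, reset run to 1
  Position 6 ('c'): continues run of 'c', length=2
  Position 7 ('a'): new char, reset run to 1
  Position 8 ('b'): new char, reset run to 1
  Position 9 ('b'): continues run of 'b', length=2
Longest run: 'c' with length 2

2


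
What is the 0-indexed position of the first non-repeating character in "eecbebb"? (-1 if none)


Input: eecbebb
Character frequencies:
  'b': 3
  'c': 1
  'e': 3
Scanning left to right for freq == 1:
  Position 0 ('e'): freq=3, skip
  Position 1 ('e'): freq=3, skip
  Position 2 ('c'): unique! => answer = 2

2


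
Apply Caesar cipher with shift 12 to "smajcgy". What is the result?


Caesar cipher: shift "smajcgy" by 12
  's' (pos 18) + 12 = pos 4 = 'e'
  'm' (pos 12) + 12 = pos 24 = 'y'
  'a' (pos 0) + 12 = pos 12 = 'm'
  'j' (pos 9) + 12 = pos 21 = 'v'
  'c' (pos 2) + 12 = pos 14 = 'o'
  'g' (pos 6) + 12 = pos 18 = 's'
  'y' (pos 24) + 12 = pos 10 = 'k'
Result: eymvosk

eymvosk


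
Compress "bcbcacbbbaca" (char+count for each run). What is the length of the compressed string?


Input: bcbcacbbbaca
Runs:
  'b' x 1 => "b1"
  'c' x 1 => "c1"
  'b' x 1 => "b1"
  'c' x 1 => "c1"
  'a' x 1 => "a1"
  'c' x 1 => "c1"
  'b' x 3 => "b3"
  'a' x 1 => "a1"
  'c' x 1 => "c1"
  'a' x 1 => "a1"
Compressed: "b1c1b1c1a1c1b3a1c1a1"
Compressed length: 20

20


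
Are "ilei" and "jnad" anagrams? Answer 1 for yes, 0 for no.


Strings: "ilei", "jnad"
Sorted first:  eiil
Sorted second: adjn
Differ at position 0: 'e' vs 'a' => not anagrams

0


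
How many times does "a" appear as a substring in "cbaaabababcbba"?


Searching for "a" in "cbaaabababcbba"
Scanning each position:
  Position 0: "c" => no
  Position 1: "b" => no
  Position 2: "a" => MATCH
  Position 3: "a" => MATCH
  Position 4: "a" => MATCH
  Position 5: "b" => no
  Position 6: "a" => MATCH
  Position 7: "b" => no
  Position 8: "a" => MATCH
  Position 9: "b" => no
  Position 10: "c" => no
  Position 11: "b" => no
  Position 12: "b" => no
  Position 13: "a" => MATCH
Total occurrences: 6

6


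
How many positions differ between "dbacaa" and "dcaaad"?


Comparing "dbacaa" and "dcaaad" position by position:
  Position 0: 'd' vs 'd' => same
  Position 1: 'b' vs 'c' => DIFFER
  Position 2: 'a' vs 'a' => same
  Position 3: 'c' vs 'a' => DIFFER
  Position 4: 'a' vs 'a' => same
  Position 5: 'a' vs 'd' => DIFFER
Positions that differ: 3

3


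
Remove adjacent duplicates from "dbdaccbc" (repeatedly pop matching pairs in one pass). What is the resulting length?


Input: dbdaccbc
Stack-based adjacent duplicate removal:
  Read 'd': push. Stack: d
  Read 'b': push. Stack: db
  Read 'd': push. Stack: dbd
  Read 'a': push. Stack: dbda
  Read 'c': push. Stack: dbdac
  Read 'c': matches stack top 'c' => pop. Stack: dbda
  Read 'b': push. Stack: dbdab
  Read 'c': push. Stack: dbdabc
Final stack: "dbdabc" (length 6)

6


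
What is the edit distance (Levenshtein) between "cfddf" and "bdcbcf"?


Computing edit distance: "cfddf" -> "bdcbcf"
DP table:
           b    d    c    b    c    f
      0    1    2    3    4    5    6
  c   1    1    2    2    3    4    5
  f   2    2    2    3    3    4    4
  d   3    3    2    3    4    4    5
  d   4    4    3    3    4    5    5
  f   5    5    4    4    4    5    5
Edit distance = dp[5][6] = 5

5


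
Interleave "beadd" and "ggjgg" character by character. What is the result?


Interleaving "beadd" and "ggjgg":
  Position 0: 'b' from first, 'g' from second => "bg"
  Position 1: 'e' from first, 'g' from second => "eg"
  Position 2: 'a' from first, 'j' from second => "aj"
  Position 3: 'd' from first, 'g' from second => "dg"
  Position 4: 'd' from first, 'g' from second => "dg"
Result: bgegajdgdg

bgegajdgdg


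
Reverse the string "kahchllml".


Input: kahchllml
Reading characters right to left:
  Position 8: 'l'
  Position 7: 'm'
  Position 6: 'l'
  Position 5: 'l'
  Position 4: 'h'
  Position 3: 'c'
  Position 2: 'h'
  Position 1: 'a'
  Position 0: 'k'
Reversed: lmllhchak

lmllhchak


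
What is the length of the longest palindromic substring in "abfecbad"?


Input: "abfecbad"
Checking substrings for palindromes:
  No multi-char palindromic substrings found
Longest palindromic substring: "a" with length 1

1


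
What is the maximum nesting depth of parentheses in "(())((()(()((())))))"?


Input: "(())((()(()((())))))"
Tracking depth:
  Position 0 '(': depth becomes 1
  Position 1 '(': depth becomes 2
  Position 2 ')': depth becomes 1
  Position 3 ')': depth becomes 0
  Position 4 '(': depth becomes 1
  Position 5 '(': depth becomes 2
  Position 6 '(': depth becomes 3
  Position 7 ')': depth becomes 2
  Position 8 '(': depth becomes 3
  Position 9 '(': depth becomes 4
  Position 10 ')': depth becomes 3
  Position 11 '(': depth becomes 4
  Position 12 '(': depth becomes 5
  Position 13 '(': depth becomes 6
  Position 14 ')': depth becomes 5
  Position 15 ')': depth becomes 4
  Position 16 ')': depth becomes 3
  Position 17 ')': depth becomes 2
  Position 18 ')': depth becomes 1
  Position 19 ')': depth becomes 0
Maximum depth reached: 6

6


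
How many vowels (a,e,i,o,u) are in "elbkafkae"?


Input: elbkafkae
Checking each character:
  'e' at position 0: vowel (running total: 1)
  'l' at position 1: consonant
  'b' at position 2: consonant
  'k' at position 3: consonant
  'a' at position 4: vowel (running total: 2)
  'f' at position 5: consonant
  'k' at position 6: consonant
  'a' at position 7: vowel (running total: 3)
  'e' at position 8: vowel (running total: 4)
Total vowels: 4

4


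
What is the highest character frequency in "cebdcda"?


Input: cebdcda
Character counts:
  'a': 1
  'b': 1
  'c': 2
  'd': 2
  'e': 1
Maximum frequency: 2

2


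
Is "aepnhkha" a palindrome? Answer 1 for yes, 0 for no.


Input: aepnhkha
Reversed: ahkhnpea
  Compare pos 0 ('a') with pos 7 ('a'): match
  Compare pos 1 ('e') with pos 6 ('h'): MISMATCH
  Compare pos 2 ('p') with pos 5 ('k'): MISMATCH
  Compare pos 3 ('n') with pos 4 ('h'): MISMATCH
Result: not a palindrome

0


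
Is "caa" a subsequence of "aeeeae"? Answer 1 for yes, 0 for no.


Check if "caa" is a subsequence of "aeeeae"
Greedy scan:
  Position 0 ('a'): no match needed
  Position 1 ('e'): no match needed
  Position 2 ('e'): no match needed
  Position 3 ('e'): no match needed
  Position 4 ('a'): no match needed
  Position 5 ('e'): no match needed
Only matched 0/3 characters => not a subsequence

0


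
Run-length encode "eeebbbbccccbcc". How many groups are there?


Input: eeebbbbccccbcc
Scanning for consecutive runs:
  Group 1: 'e' x 3 (positions 0-2)
  Group 2: 'b' x 4 (positions 3-6)
  Group 3: 'c' x 4 (positions 7-10)
  Group 4: 'b' x 1 (positions 11-11)
  Group 5: 'c' x 2 (positions 12-13)
Total groups: 5

5


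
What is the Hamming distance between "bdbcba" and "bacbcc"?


Comparing "bdbcba" and "bacbcc" position by position:
  Position 0: 'b' vs 'b' => same
  Position 1: 'd' vs 'a' => differ
  Position 2: 'b' vs 'c' => differ
  Position 3: 'c' vs 'b' => differ
  Position 4: 'b' vs 'c' => differ
  Position 5: 'a' vs 'c' => differ
Total differences (Hamming distance): 5

5


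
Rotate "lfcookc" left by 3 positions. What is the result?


Input: "lfcookc", rotate left by 3
First 3 characters: "lfc"
Remaining characters: "ookc"
Concatenate remaining + first: "ookc" + "lfc" = "ookclfc"

ookclfc


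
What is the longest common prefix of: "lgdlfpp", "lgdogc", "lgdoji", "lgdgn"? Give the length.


Words: lgdlfpp, lgdogc, lgdoji, lgdgn
  Position 0: all 'l' => match
  Position 1: all 'g' => match
  Position 2: all 'd' => match
  Position 3: ('l', 'o', 'o', 'g') => mismatch, stop
LCP = "lgd" (length 3)

3


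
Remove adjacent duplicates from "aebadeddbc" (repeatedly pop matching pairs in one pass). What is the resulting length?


Input: aebadeddbc
Stack-based adjacent duplicate removal:
  Read 'a': push. Stack: a
  Read 'e': push. Stack: ae
  Read 'b': push. Stack: aeb
  Read 'a': push. Stack: aeba
  Read 'd': push. Stack: aebad
  Read 'e': push. Stack: aebade
  Read 'd': push. Stack: aebaded
  Read 'd': matches stack top 'd' => pop. Stack: aebade
  Read 'b': push. Stack: aebadeb
  Read 'c': push. Stack: aebadebc
Final stack: "aebadebc" (length 8)

8


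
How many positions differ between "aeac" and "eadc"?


Comparing "aeac" and "eadc" position by position:
  Position 0: 'a' vs 'e' => DIFFER
  Position 1: 'e' vs 'a' => DIFFER
  Position 2: 'a' vs 'd' => DIFFER
  Position 3: 'c' vs 'c' => same
Positions that differ: 3

3


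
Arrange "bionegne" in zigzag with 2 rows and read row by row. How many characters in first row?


Zigzag "bionegne" into 2 rows:
Placing characters:
  'b' => row 0
  'i' => row 1
  'o' => row 0
  'n' => row 1
  'e' => row 0
  'g' => row 1
  'n' => row 0
  'e' => row 1
Rows:
  Row 0: "boen"
  Row 1: "inge"
First row length: 4

4


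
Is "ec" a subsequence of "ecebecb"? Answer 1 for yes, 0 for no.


Check if "ec" is a subsequence of "ecebecb"
Greedy scan:
  Position 0 ('e'): matches sub[0] = 'e'
  Position 1 ('c'): matches sub[1] = 'c'
  Position 2 ('e'): no match needed
  Position 3 ('b'): no match needed
  Position 4 ('e'): no match needed
  Position 5 ('c'): no match needed
  Position 6 ('b'): no match needed
All 2 characters matched => is a subsequence

1


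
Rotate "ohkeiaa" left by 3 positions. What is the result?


Input: "ohkeiaa", rotate left by 3
First 3 characters: "ohk"
Remaining characters: "eiaa"
Concatenate remaining + first: "eiaa" + "ohk" = "eiaaohk"

eiaaohk


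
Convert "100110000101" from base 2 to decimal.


Input: "100110000101" in base 2
Positional expansion:
  Digit '1' (value 1) x 2^11 = 2048
  Digit '0' (value 0) x 2^10 = 0
  Digit '0' (value 0) x 2^9 = 0
  Digit '1' (value 1) x 2^8 = 256
  Digit '1' (value 1) x 2^7 = 128
  Digit '0' (value 0) x 2^6 = 0
  Digit '0' (value 0) x 2^5 = 0
  Digit '0' (value 0) x 2^4 = 0
  Digit '0' (value 0) x 2^3 = 0
  Digit '1' (value 1) x 2^2 = 4
  Digit '0' (value 0) x 2^1 = 0
  Digit '1' (value 1) x 2^0 = 1
Sum = 2437

2437


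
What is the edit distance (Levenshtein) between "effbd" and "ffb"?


Computing edit distance: "effbd" -> "ffb"
DP table:
           f    f    b
      0    1    2    3
  e   1    1    2    3
  f   2    1    1    2
  f   3    2    1    2
  b   4    3    2    1
  d   5    4    3    2
Edit distance = dp[5][3] = 2

2


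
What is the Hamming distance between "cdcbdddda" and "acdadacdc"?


Comparing "cdcbdddda" and "acdadacdc" position by position:
  Position 0: 'c' vs 'a' => differ
  Position 1: 'd' vs 'c' => differ
  Position 2: 'c' vs 'd' => differ
  Position 3: 'b' vs 'a' => differ
  Position 4: 'd' vs 'd' => same
  Position 5: 'd' vs 'a' => differ
  Position 6: 'd' vs 'c' => differ
  Position 7: 'd' vs 'd' => same
  Position 8: 'a' vs 'c' => differ
Total differences (Hamming distance): 7

7


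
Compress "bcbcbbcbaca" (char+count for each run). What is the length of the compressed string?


Input: bcbcbbcbaca
Runs:
  'b' x 1 => "b1"
  'c' x 1 => "c1"
  'b' x 1 => "b1"
  'c' x 1 => "c1"
  'b' x 2 => "b2"
  'c' x 1 => "c1"
  'b' x 1 => "b1"
  'a' x 1 => "a1"
  'c' x 1 => "c1"
  'a' x 1 => "a1"
Compressed: "b1c1b1c1b2c1b1a1c1a1"
Compressed length: 20

20


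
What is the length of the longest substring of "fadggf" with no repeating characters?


Input: "fadggf"
Sliding window (track last position of each char):
  Position 0 ('f'): window [0,0] length 1 -- new best
  Position 1 ('a'): window [0,1] length 2 -- new best
  Position 2 ('d'): window [0,2] length 3 -- new best
  Position 3 ('g'): window [0,3] length 4 -- new best
  Position 4 ('g'): repeat (last at 3), move window start to 4
  Position 4 ('g'): window [4,4] length 1
  Position 5 ('f'): window [4,5] length 2
Longest substring with no repeats: "fadg" with length 4

4


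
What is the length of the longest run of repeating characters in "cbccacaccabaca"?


Input: "cbccacaccabaca"
Scanning for longest run:
  Position 1 ('b'): new char, reset run to 1
  Position 2 ('c'): new char, reset run to 1
  Position 3 ('c'): continues run of 'c', length=2
  Position 4 ('a'): new char, reset run to 1
  Position 5 ('c'): new char, reset run to 1
  Position 6 ('a'): new char, reset run to 1
  Position 7 ('c'): new char, reset run to 1
  Position 8 ('c'): continues run of 'c', length=2
  Position 9 ('a'): new char, reset run to 1
  Position 10 ('b'): new char, reset run to 1
  Position 11 ('a'): new char, reset run to 1
  Position 12 ('c'): new char, reset run to 1
  Position 13 ('a'): new char, reset run to 1
Longest run: 'c' with length 2

2


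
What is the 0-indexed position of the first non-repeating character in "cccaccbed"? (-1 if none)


Input: cccaccbed
Character frequencies:
  'a': 1
  'b': 1
  'c': 5
  'd': 1
  'e': 1
Scanning left to right for freq == 1:
  Position 0 ('c'): freq=5, skip
  Position 1 ('c'): freq=5, skip
  Position 2 ('c'): freq=5, skip
  Position 3 ('a'): unique! => answer = 3

3


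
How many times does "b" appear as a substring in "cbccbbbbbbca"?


Searching for "b" in "cbccbbbbbbca"
Scanning each position:
  Position 0: "c" => no
  Position 1: "b" => MATCH
  Position 2: "c" => no
  Position 3: "c" => no
  Position 4: "b" => MATCH
  Position 5: "b" => MATCH
  Position 6: "b" => MATCH
  Position 7: "b" => MATCH
  Position 8: "b" => MATCH
  Position 9: "b" => MATCH
  Position 10: "c" => no
  Position 11: "a" => no
Total occurrences: 7

7


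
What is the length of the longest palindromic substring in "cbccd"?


Input: "cbccd"
Checking substrings for palindromes:
  [0:3] "cbc" (len 3) => palindrome
  [2:4] "cc" (len 2) => palindrome
Longest palindromic substring: "cbc" with length 3

3


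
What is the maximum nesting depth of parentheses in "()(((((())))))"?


Input: "()(((((())))))"
Tracking depth:
  Position 0 '(': depth becomes 1
  Position 1 ')': depth becomes 0
  Position 2 '(': depth becomes 1
  Position 3 '(': depth becomes 2
  Position 4 '(': depth becomes 3
  Position 5 '(': depth becomes 4
  Position 6 '(': depth becomes 5
  Position 7 '(': depth becomes 6
  Position 8 ')': depth becomes 5
  Position 9 ')': depth becomes 4
  Position 10 ')': depth becomes 3
  Position 11 ')': depth becomes 2
  Position 12 ')': depth becomes 1
  Position 13 ')': depth becomes 0
Maximum depth reached: 6

6


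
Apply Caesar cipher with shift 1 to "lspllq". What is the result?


Caesar cipher: shift "lspllq" by 1
  'l' (pos 11) + 1 = pos 12 = 'm'
  's' (pos 18) + 1 = pos 19 = 't'
  'p' (pos 15) + 1 = pos 16 = 'q'
  'l' (pos 11) + 1 = pos 12 = 'm'
  'l' (pos 11) + 1 = pos 12 = 'm'
  'q' (pos 16) + 1 = pos 17 = 'r'
Result: mtqmmr

mtqmmr


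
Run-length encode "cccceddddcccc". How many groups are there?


Input: cccceddddcccc
Scanning for consecutive runs:
  Group 1: 'c' x 4 (positions 0-3)
  Group 2: 'e' x 1 (positions 4-4)
  Group 3: 'd' x 4 (positions 5-8)
  Group 4: 'c' x 4 (positions 9-12)
Total groups: 4

4


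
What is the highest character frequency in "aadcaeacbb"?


Input: aadcaeacbb
Character counts:
  'a': 4
  'b': 2
  'c': 2
  'd': 1
  'e': 1
Maximum frequency: 4

4


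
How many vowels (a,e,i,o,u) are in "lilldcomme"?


Input: lilldcomme
Checking each character:
  'l' at position 0: consonant
  'i' at position 1: vowel (running total: 1)
  'l' at position 2: consonant
  'l' at position 3: consonant
  'd' at position 4: consonant
  'c' at position 5: consonant
  'o' at position 6: vowel (running total: 2)
  'm' at position 7: consonant
  'm' at position 8: consonant
  'e' at position 9: vowel (running total: 3)
Total vowels: 3

3
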